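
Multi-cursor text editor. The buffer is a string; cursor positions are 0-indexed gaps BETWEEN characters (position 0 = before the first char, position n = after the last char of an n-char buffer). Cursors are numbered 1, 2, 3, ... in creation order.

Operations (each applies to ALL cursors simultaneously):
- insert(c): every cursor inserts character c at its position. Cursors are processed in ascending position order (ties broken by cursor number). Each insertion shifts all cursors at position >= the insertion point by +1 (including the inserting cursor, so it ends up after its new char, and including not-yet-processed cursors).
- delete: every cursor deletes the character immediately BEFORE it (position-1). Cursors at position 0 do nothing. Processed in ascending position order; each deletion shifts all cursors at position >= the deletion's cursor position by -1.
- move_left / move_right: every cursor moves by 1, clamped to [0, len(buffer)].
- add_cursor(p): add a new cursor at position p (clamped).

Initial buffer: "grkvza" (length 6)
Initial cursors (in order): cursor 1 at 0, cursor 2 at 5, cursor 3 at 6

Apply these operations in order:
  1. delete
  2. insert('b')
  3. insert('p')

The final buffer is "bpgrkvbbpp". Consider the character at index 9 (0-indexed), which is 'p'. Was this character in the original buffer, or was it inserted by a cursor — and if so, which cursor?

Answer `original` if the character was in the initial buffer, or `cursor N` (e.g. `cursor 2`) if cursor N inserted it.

Answer: cursor 3

Derivation:
After op 1 (delete): buffer="grkv" (len 4), cursors c1@0 c2@4 c3@4, authorship ....
After op 2 (insert('b')): buffer="bgrkvbb" (len 7), cursors c1@1 c2@7 c3@7, authorship 1....23
After op 3 (insert('p')): buffer="bpgrkvbbpp" (len 10), cursors c1@2 c2@10 c3@10, authorship 11....2323
Authorship (.=original, N=cursor N): 1 1 . . . . 2 3 2 3
Index 9: author = 3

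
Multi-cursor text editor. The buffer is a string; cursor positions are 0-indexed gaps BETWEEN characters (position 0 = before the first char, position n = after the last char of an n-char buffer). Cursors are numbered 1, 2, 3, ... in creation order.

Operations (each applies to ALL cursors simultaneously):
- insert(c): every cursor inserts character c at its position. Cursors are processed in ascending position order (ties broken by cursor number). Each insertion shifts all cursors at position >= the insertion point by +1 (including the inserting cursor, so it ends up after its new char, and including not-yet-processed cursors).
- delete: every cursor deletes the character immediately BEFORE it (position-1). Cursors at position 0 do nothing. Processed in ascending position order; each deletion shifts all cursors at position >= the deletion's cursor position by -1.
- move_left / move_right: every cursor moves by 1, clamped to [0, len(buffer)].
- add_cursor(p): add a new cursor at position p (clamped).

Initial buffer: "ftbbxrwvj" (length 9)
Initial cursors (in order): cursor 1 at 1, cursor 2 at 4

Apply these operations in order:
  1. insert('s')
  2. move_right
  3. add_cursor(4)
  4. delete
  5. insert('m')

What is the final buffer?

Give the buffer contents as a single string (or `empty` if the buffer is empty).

Answer: fsmmbsmrwvj

Derivation:
After op 1 (insert('s')): buffer="fstbbsxrwvj" (len 11), cursors c1@2 c2@6, authorship .1...2.....
After op 2 (move_right): buffer="fstbbsxrwvj" (len 11), cursors c1@3 c2@7, authorship .1...2.....
After op 3 (add_cursor(4)): buffer="fstbbsxrwvj" (len 11), cursors c1@3 c3@4 c2@7, authorship .1...2.....
After op 4 (delete): buffer="fsbsrwvj" (len 8), cursors c1@2 c3@2 c2@4, authorship .1.2....
After op 5 (insert('m')): buffer="fsmmbsmrwvj" (len 11), cursors c1@4 c3@4 c2@7, authorship .113.22....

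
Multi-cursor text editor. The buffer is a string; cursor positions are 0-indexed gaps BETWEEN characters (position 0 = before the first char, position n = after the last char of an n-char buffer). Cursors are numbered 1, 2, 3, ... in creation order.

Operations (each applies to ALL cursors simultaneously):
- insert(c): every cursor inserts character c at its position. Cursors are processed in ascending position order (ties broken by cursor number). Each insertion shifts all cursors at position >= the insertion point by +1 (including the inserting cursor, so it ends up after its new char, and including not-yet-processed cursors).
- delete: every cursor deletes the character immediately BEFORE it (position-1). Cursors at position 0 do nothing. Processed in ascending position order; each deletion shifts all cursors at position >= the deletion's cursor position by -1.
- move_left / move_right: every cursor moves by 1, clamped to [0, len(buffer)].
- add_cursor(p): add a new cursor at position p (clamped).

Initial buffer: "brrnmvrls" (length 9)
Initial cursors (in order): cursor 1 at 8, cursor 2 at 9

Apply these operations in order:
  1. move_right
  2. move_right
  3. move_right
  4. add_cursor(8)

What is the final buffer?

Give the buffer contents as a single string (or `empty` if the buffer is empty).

Answer: brrnmvrls

Derivation:
After op 1 (move_right): buffer="brrnmvrls" (len 9), cursors c1@9 c2@9, authorship .........
After op 2 (move_right): buffer="brrnmvrls" (len 9), cursors c1@9 c2@9, authorship .........
After op 3 (move_right): buffer="brrnmvrls" (len 9), cursors c1@9 c2@9, authorship .........
After op 4 (add_cursor(8)): buffer="brrnmvrls" (len 9), cursors c3@8 c1@9 c2@9, authorship .........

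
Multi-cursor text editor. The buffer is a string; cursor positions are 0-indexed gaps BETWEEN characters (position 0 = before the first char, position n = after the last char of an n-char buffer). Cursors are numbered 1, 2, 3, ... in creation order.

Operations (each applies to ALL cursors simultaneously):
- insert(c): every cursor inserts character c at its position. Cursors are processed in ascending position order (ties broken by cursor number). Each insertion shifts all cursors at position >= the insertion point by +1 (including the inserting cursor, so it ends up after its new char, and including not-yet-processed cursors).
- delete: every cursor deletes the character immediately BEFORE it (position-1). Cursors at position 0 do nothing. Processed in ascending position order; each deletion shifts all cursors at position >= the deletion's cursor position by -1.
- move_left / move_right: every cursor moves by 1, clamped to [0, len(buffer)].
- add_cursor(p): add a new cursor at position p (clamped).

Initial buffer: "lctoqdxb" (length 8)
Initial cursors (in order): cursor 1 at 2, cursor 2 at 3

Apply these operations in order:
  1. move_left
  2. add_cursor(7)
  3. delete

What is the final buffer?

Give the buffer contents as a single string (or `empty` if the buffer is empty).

After op 1 (move_left): buffer="lctoqdxb" (len 8), cursors c1@1 c2@2, authorship ........
After op 2 (add_cursor(7)): buffer="lctoqdxb" (len 8), cursors c1@1 c2@2 c3@7, authorship ........
After op 3 (delete): buffer="toqdb" (len 5), cursors c1@0 c2@0 c3@4, authorship .....

Answer: toqdb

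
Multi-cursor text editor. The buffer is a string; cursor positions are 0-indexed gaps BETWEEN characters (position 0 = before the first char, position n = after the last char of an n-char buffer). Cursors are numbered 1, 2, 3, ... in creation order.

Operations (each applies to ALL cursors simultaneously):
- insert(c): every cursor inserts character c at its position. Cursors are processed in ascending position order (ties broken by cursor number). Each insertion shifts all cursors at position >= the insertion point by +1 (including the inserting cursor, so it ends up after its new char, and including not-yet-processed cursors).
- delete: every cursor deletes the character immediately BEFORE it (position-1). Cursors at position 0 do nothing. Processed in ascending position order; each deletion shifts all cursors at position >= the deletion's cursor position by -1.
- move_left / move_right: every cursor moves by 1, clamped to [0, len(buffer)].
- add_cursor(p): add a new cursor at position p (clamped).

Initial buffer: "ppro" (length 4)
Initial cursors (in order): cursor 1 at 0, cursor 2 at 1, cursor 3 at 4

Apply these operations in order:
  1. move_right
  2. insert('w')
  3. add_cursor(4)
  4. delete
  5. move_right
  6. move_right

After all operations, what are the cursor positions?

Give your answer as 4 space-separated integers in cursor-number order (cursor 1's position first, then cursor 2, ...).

After op 1 (move_right): buffer="ppro" (len 4), cursors c1@1 c2@2 c3@4, authorship ....
After op 2 (insert('w')): buffer="pwpwrow" (len 7), cursors c1@2 c2@4 c3@7, authorship .1.2..3
After op 3 (add_cursor(4)): buffer="pwpwrow" (len 7), cursors c1@2 c2@4 c4@4 c3@7, authorship .1.2..3
After op 4 (delete): buffer="pro" (len 3), cursors c1@1 c2@1 c4@1 c3@3, authorship ...
After op 5 (move_right): buffer="pro" (len 3), cursors c1@2 c2@2 c4@2 c3@3, authorship ...
After op 6 (move_right): buffer="pro" (len 3), cursors c1@3 c2@3 c3@3 c4@3, authorship ...

Answer: 3 3 3 3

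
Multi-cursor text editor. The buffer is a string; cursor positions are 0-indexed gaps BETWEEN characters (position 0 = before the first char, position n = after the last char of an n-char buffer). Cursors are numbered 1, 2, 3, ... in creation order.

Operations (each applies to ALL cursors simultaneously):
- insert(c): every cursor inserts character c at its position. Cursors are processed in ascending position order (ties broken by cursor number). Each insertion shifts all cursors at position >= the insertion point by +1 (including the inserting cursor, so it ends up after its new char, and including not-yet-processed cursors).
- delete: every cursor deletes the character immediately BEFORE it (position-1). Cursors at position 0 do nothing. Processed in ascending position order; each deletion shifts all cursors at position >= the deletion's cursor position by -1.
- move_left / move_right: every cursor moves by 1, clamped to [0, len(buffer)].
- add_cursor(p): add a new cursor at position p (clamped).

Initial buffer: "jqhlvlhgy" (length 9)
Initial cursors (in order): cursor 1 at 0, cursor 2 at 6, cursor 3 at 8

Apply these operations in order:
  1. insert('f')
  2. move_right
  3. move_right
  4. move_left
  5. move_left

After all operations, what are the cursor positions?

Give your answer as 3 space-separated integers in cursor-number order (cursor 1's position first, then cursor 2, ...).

Answer: 1 8 10

Derivation:
After op 1 (insert('f')): buffer="fjqhlvlfhgfy" (len 12), cursors c1@1 c2@8 c3@11, authorship 1......2..3.
After op 2 (move_right): buffer="fjqhlvlfhgfy" (len 12), cursors c1@2 c2@9 c3@12, authorship 1......2..3.
After op 3 (move_right): buffer="fjqhlvlfhgfy" (len 12), cursors c1@3 c2@10 c3@12, authorship 1......2..3.
After op 4 (move_left): buffer="fjqhlvlfhgfy" (len 12), cursors c1@2 c2@9 c3@11, authorship 1......2..3.
After op 5 (move_left): buffer="fjqhlvlfhgfy" (len 12), cursors c1@1 c2@8 c3@10, authorship 1......2..3.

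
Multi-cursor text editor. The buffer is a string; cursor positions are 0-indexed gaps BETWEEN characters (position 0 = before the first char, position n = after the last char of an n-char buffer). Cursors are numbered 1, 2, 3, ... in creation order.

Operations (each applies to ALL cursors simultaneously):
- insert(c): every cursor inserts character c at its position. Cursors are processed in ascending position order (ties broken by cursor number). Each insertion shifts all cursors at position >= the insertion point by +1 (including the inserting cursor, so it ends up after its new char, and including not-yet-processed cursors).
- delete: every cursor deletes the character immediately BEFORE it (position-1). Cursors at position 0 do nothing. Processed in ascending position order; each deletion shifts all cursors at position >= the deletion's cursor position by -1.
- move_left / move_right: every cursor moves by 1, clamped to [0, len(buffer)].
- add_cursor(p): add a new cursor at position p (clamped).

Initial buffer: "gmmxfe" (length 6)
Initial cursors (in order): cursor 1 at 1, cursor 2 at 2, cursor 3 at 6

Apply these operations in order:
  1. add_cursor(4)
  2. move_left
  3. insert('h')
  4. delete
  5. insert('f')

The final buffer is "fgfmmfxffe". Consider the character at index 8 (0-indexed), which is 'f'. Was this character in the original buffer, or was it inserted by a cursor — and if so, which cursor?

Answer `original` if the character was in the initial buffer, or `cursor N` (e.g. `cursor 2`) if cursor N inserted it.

Answer: cursor 3

Derivation:
After op 1 (add_cursor(4)): buffer="gmmxfe" (len 6), cursors c1@1 c2@2 c4@4 c3@6, authorship ......
After op 2 (move_left): buffer="gmmxfe" (len 6), cursors c1@0 c2@1 c4@3 c3@5, authorship ......
After op 3 (insert('h')): buffer="hghmmhxfhe" (len 10), cursors c1@1 c2@3 c4@6 c3@9, authorship 1.2..4..3.
After op 4 (delete): buffer="gmmxfe" (len 6), cursors c1@0 c2@1 c4@3 c3@5, authorship ......
After op 5 (insert('f')): buffer="fgfmmfxffe" (len 10), cursors c1@1 c2@3 c4@6 c3@9, authorship 1.2..4..3.
Authorship (.=original, N=cursor N): 1 . 2 . . 4 . . 3 .
Index 8: author = 3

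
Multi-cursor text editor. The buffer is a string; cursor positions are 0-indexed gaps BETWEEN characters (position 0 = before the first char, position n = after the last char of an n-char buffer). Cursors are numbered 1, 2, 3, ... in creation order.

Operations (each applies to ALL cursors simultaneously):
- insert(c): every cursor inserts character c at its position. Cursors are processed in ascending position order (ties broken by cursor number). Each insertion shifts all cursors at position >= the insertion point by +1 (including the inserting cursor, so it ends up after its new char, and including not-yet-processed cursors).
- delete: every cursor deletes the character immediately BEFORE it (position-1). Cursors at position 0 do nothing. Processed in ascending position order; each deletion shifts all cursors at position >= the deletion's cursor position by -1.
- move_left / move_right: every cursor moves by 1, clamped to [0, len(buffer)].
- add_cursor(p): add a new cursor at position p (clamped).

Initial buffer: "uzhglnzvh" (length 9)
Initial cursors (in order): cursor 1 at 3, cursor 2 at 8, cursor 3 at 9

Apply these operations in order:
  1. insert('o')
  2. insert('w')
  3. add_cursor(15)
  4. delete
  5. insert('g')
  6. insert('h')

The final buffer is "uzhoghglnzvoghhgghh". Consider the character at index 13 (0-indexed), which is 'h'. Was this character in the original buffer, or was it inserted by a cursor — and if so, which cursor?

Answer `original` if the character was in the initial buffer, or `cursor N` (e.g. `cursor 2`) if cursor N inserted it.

Answer: cursor 2

Derivation:
After op 1 (insert('o')): buffer="uzhoglnzvoho" (len 12), cursors c1@4 c2@10 c3@12, authorship ...1.....2.3
After op 2 (insert('w')): buffer="uzhowglnzvowhow" (len 15), cursors c1@5 c2@12 c3@15, authorship ...11.....22.33
After op 3 (add_cursor(15)): buffer="uzhowglnzvowhow" (len 15), cursors c1@5 c2@12 c3@15 c4@15, authorship ...11.....22.33
After op 4 (delete): buffer="uzhoglnzvoh" (len 11), cursors c1@4 c2@10 c3@11 c4@11, authorship ...1.....2.
After op 5 (insert('g')): buffer="uzhogglnzvoghgg" (len 15), cursors c1@5 c2@12 c3@15 c4@15, authorship ...11.....22.34
After op 6 (insert('h')): buffer="uzhoghglnzvoghhgghh" (len 19), cursors c1@6 c2@14 c3@19 c4@19, authorship ...111.....222.3434
Authorship (.=original, N=cursor N): . . . 1 1 1 . . . . . 2 2 2 . 3 4 3 4
Index 13: author = 2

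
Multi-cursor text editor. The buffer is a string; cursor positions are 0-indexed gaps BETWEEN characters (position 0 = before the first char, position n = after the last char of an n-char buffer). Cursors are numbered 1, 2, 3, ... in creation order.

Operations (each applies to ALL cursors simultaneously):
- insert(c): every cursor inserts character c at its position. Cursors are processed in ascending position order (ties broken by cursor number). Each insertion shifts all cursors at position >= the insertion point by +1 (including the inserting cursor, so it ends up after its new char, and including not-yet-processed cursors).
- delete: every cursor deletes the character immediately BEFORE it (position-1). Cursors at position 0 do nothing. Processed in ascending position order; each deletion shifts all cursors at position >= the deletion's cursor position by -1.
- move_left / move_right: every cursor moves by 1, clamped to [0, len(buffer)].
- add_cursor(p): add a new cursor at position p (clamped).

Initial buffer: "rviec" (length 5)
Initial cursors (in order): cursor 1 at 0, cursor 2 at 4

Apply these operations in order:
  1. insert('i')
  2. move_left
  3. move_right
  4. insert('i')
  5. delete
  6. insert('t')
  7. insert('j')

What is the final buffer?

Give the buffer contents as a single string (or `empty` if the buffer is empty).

Answer: itjrvieitjc

Derivation:
After op 1 (insert('i')): buffer="irvieic" (len 7), cursors c1@1 c2@6, authorship 1....2.
After op 2 (move_left): buffer="irvieic" (len 7), cursors c1@0 c2@5, authorship 1....2.
After op 3 (move_right): buffer="irvieic" (len 7), cursors c1@1 c2@6, authorship 1....2.
After op 4 (insert('i')): buffer="iirvieiic" (len 9), cursors c1@2 c2@8, authorship 11....22.
After op 5 (delete): buffer="irvieic" (len 7), cursors c1@1 c2@6, authorship 1....2.
After op 6 (insert('t')): buffer="itrvieitc" (len 9), cursors c1@2 c2@8, authorship 11....22.
After op 7 (insert('j')): buffer="itjrvieitjc" (len 11), cursors c1@3 c2@10, authorship 111....222.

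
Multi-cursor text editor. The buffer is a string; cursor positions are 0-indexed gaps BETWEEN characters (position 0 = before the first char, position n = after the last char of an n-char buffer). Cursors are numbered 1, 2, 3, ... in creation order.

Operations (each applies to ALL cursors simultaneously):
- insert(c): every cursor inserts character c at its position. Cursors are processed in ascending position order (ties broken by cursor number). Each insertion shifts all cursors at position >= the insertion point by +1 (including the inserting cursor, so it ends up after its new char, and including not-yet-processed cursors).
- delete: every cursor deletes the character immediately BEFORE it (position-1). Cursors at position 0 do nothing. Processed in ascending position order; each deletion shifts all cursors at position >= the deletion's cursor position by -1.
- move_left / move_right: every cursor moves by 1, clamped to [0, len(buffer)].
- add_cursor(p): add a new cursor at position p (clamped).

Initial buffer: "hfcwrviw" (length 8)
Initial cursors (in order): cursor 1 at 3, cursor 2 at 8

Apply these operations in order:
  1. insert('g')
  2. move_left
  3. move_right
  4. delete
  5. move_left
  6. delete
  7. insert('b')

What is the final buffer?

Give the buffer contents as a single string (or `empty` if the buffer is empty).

After op 1 (insert('g')): buffer="hfcgwrviwg" (len 10), cursors c1@4 c2@10, authorship ...1.....2
After op 2 (move_left): buffer="hfcgwrviwg" (len 10), cursors c1@3 c2@9, authorship ...1.....2
After op 3 (move_right): buffer="hfcgwrviwg" (len 10), cursors c1@4 c2@10, authorship ...1.....2
After op 4 (delete): buffer="hfcwrviw" (len 8), cursors c1@3 c2@8, authorship ........
After op 5 (move_left): buffer="hfcwrviw" (len 8), cursors c1@2 c2@7, authorship ........
After op 6 (delete): buffer="hcwrvw" (len 6), cursors c1@1 c2@5, authorship ......
After op 7 (insert('b')): buffer="hbcwrvbw" (len 8), cursors c1@2 c2@7, authorship .1....2.

Answer: hbcwrvbw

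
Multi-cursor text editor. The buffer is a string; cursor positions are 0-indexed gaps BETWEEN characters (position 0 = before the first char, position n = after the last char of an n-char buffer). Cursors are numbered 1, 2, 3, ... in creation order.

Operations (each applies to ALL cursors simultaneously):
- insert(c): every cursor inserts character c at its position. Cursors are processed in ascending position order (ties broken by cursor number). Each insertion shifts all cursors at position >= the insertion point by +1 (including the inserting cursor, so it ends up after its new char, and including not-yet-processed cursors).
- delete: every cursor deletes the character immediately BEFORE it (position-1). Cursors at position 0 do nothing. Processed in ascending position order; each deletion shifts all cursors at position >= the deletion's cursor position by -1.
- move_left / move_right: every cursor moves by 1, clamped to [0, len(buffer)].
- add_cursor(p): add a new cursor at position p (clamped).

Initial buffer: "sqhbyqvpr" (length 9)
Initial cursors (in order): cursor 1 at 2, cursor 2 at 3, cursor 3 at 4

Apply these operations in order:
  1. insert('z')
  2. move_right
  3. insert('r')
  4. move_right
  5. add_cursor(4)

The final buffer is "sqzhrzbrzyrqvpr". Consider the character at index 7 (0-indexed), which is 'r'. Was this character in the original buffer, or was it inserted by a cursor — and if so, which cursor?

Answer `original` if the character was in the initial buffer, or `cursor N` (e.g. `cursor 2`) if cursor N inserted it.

After op 1 (insert('z')): buffer="sqzhzbzyqvpr" (len 12), cursors c1@3 c2@5 c3@7, authorship ..1.2.3.....
After op 2 (move_right): buffer="sqzhzbzyqvpr" (len 12), cursors c1@4 c2@6 c3@8, authorship ..1.2.3.....
After op 3 (insert('r')): buffer="sqzhrzbrzyrqvpr" (len 15), cursors c1@5 c2@8 c3@11, authorship ..1.12.23.3....
After op 4 (move_right): buffer="sqzhrzbrzyrqvpr" (len 15), cursors c1@6 c2@9 c3@12, authorship ..1.12.23.3....
After op 5 (add_cursor(4)): buffer="sqzhrzbrzyrqvpr" (len 15), cursors c4@4 c1@6 c2@9 c3@12, authorship ..1.12.23.3....
Authorship (.=original, N=cursor N): . . 1 . 1 2 . 2 3 . 3 . . . .
Index 7: author = 2

Answer: cursor 2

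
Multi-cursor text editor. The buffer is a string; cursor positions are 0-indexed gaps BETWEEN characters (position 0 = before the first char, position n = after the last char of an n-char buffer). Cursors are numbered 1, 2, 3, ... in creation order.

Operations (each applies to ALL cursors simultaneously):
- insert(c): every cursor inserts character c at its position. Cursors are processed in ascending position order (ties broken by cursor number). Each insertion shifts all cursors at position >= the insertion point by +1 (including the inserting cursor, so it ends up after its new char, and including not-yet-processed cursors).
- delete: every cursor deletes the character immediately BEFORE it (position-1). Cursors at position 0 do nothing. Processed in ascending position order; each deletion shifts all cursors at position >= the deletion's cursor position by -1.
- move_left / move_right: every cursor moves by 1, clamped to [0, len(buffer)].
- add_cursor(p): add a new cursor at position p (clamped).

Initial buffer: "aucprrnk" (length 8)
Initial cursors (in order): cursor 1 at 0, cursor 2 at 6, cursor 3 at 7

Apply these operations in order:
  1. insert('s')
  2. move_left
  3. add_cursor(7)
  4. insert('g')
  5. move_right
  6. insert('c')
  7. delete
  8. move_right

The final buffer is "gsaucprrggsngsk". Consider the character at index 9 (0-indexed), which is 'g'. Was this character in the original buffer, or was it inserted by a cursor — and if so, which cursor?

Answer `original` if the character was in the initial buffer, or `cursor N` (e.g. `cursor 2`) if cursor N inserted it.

Answer: cursor 4

Derivation:
After op 1 (insert('s')): buffer="saucprrsnsk" (len 11), cursors c1@1 c2@8 c3@10, authorship 1......2.3.
After op 2 (move_left): buffer="saucprrsnsk" (len 11), cursors c1@0 c2@7 c3@9, authorship 1......2.3.
After op 3 (add_cursor(7)): buffer="saucprrsnsk" (len 11), cursors c1@0 c2@7 c4@7 c3@9, authorship 1......2.3.
After op 4 (insert('g')): buffer="gsaucprrggsngsk" (len 15), cursors c1@1 c2@10 c4@10 c3@13, authorship 11......242.33.
After op 5 (move_right): buffer="gsaucprrggsngsk" (len 15), cursors c1@2 c2@11 c4@11 c3@14, authorship 11......242.33.
After op 6 (insert('c')): buffer="gscaucprrggsccngsck" (len 19), cursors c1@3 c2@14 c4@14 c3@18, authorship 111......24224.333.
After op 7 (delete): buffer="gsaucprrggsngsk" (len 15), cursors c1@2 c2@11 c4@11 c3@14, authorship 11......242.33.
After op 8 (move_right): buffer="gsaucprrggsngsk" (len 15), cursors c1@3 c2@12 c4@12 c3@15, authorship 11......242.33.
Authorship (.=original, N=cursor N): 1 1 . . . . . . 2 4 2 . 3 3 .
Index 9: author = 4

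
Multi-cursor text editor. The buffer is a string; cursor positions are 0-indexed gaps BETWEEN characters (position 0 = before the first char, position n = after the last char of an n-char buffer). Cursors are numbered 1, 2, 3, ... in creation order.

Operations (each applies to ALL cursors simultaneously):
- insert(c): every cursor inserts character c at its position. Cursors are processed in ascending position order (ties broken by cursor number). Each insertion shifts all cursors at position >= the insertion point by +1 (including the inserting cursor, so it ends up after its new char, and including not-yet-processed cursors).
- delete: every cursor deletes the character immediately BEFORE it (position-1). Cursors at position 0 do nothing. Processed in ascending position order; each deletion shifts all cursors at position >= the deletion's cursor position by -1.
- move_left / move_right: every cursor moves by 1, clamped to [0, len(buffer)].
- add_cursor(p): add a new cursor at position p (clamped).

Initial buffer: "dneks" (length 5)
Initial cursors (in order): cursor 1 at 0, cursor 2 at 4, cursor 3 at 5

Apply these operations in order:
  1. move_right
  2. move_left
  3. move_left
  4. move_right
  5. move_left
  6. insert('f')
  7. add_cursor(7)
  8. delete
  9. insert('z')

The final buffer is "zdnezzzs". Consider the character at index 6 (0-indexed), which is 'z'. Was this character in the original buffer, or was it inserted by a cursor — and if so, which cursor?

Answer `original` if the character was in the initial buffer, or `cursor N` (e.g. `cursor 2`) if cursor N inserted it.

After op 1 (move_right): buffer="dneks" (len 5), cursors c1@1 c2@5 c3@5, authorship .....
After op 2 (move_left): buffer="dneks" (len 5), cursors c1@0 c2@4 c3@4, authorship .....
After op 3 (move_left): buffer="dneks" (len 5), cursors c1@0 c2@3 c3@3, authorship .....
After op 4 (move_right): buffer="dneks" (len 5), cursors c1@1 c2@4 c3@4, authorship .....
After op 5 (move_left): buffer="dneks" (len 5), cursors c1@0 c2@3 c3@3, authorship .....
After op 6 (insert('f')): buffer="fdneffks" (len 8), cursors c1@1 c2@6 c3@6, authorship 1...23..
After op 7 (add_cursor(7)): buffer="fdneffks" (len 8), cursors c1@1 c2@6 c3@6 c4@7, authorship 1...23..
After op 8 (delete): buffer="dnes" (len 4), cursors c1@0 c2@3 c3@3 c4@3, authorship ....
After op 9 (insert('z')): buffer="zdnezzzs" (len 8), cursors c1@1 c2@7 c3@7 c4@7, authorship 1...234.
Authorship (.=original, N=cursor N): 1 . . . 2 3 4 .
Index 6: author = 4

Answer: cursor 4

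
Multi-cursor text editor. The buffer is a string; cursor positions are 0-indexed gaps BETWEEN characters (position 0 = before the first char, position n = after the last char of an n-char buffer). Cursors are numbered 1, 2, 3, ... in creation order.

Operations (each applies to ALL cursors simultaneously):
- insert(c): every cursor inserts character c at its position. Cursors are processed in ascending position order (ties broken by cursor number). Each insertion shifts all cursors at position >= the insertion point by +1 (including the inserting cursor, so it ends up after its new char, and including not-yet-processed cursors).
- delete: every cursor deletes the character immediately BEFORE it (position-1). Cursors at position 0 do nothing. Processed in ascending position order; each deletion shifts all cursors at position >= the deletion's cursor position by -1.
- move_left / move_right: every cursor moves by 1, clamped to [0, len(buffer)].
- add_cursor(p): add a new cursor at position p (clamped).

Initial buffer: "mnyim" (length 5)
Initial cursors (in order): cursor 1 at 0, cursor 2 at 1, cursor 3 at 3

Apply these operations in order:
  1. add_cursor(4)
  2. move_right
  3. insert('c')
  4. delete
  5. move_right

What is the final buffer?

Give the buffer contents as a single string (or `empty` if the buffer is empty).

Answer: mnyim

Derivation:
After op 1 (add_cursor(4)): buffer="mnyim" (len 5), cursors c1@0 c2@1 c3@3 c4@4, authorship .....
After op 2 (move_right): buffer="mnyim" (len 5), cursors c1@1 c2@2 c3@4 c4@5, authorship .....
After op 3 (insert('c')): buffer="mcncyicmc" (len 9), cursors c1@2 c2@4 c3@7 c4@9, authorship .1.2..3.4
After op 4 (delete): buffer="mnyim" (len 5), cursors c1@1 c2@2 c3@4 c4@5, authorship .....
After op 5 (move_right): buffer="mnyim" (len 5), cursors c1@2 c2@3 c3@5 c4@5, authorship .....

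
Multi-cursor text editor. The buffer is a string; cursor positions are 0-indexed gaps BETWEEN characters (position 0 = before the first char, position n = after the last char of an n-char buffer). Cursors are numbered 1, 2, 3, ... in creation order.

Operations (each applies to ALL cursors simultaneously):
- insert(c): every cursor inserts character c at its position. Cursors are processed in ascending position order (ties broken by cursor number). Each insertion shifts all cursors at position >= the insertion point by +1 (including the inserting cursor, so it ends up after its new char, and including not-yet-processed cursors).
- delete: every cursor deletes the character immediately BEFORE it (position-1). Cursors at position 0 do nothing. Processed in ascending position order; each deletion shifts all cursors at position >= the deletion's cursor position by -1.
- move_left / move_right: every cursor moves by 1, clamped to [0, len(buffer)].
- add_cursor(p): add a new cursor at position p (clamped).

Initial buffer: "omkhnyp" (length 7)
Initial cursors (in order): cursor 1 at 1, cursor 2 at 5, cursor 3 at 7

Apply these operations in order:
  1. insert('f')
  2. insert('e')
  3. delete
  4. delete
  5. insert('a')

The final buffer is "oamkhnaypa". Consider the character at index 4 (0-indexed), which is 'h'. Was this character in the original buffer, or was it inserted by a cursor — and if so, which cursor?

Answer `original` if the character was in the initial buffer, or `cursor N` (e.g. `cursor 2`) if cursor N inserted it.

Answer: original

Derivation:
After op 1 (insert('f')): buffer="ofmkhnfypf" (len 10), cursors c1@2 c2@7 c3@10, authorship .1....2..3
After op 2 (insert('e')): buffer="ofemkhnfeypfe" (len 13), cursors c1@3 c2@9 c3@13, authorship .11....22..33
After op 3 (delete): buffer="ofmkhnfypf" (len 10), cursors c1@2 c2@7 c3@10, authorship .1....2..3
After op 4 (delete): buffer="omkhnyp" (len 7), cursors c1@1 c2@5 c3@7, authorship .......
After op 5 (insert('a')): buffer="oamkhnaypa" (len 10), cursors c1@2 c2@7 c3@10, authorship .1....2..3
Authorship (.=original, N=cursor N): . 1 . . . . 2 . . 3
Index 4: author = original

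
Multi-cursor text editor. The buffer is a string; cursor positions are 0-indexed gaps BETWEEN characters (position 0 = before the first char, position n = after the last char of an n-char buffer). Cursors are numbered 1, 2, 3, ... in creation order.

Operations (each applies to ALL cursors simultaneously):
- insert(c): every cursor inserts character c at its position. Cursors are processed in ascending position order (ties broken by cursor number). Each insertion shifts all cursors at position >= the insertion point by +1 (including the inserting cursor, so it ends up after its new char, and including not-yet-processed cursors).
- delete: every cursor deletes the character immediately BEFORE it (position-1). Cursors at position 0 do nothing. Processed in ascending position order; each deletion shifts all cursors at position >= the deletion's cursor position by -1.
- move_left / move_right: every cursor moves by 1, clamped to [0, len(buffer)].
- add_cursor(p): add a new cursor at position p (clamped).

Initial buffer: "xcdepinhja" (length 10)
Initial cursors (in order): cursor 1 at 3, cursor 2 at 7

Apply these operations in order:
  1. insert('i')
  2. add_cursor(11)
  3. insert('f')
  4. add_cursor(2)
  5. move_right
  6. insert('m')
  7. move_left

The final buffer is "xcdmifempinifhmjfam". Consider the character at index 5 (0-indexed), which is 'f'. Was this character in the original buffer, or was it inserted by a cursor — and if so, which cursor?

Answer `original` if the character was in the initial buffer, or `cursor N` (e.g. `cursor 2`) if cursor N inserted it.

Answer: cursor 1

Derivation:
After op 1 (insert('i')): buffer="xcdiepinihja" (len 12), cursors c1@4 c2@9, authorship ...1....2...
After op 2 (add_cursor(11)): buffer="xcdiepinihja" (len 12), cursors c1@4 c2@9 c3@11, authorship ...1....2...
After op 3 (insert('f')): buffer="xcdifepinifhjfa" (len 15), cursors c1@5 c2@11 c3@14, authorship ...11....22..3.
After op 4 (add_cursor(2)): buffer="xcdifepinifhjfa" (len 15), cursors c4@2 c1@5 c2@11 c3@14, authorship ...11....22..3.
After op 5 (move_right): buffer="xcdifepinifhjfa" (len 15), cursors c4@3 c1@6 c2@12 c3@15, authorship ...11....22..3.
After op 6 (insert('m')): buffer="xcdmifempinifhmjfam" (len 19), cursors c4@4 c1@8 c2@15 c3@19, authorship ...411.1...22.2.3.3
After op 7 (move_left): buffer="xcdmifempinifhmjfam" (len 19), cursors c4@3 c1@7 c2@14 c3@18, authorship ...411.1...22.2.3.3
Authorship (.=original, N=cursor N): . . . 4 1 1 . 1 . . . 2 2 . 2 . 3 . 3
Index 5: author = 1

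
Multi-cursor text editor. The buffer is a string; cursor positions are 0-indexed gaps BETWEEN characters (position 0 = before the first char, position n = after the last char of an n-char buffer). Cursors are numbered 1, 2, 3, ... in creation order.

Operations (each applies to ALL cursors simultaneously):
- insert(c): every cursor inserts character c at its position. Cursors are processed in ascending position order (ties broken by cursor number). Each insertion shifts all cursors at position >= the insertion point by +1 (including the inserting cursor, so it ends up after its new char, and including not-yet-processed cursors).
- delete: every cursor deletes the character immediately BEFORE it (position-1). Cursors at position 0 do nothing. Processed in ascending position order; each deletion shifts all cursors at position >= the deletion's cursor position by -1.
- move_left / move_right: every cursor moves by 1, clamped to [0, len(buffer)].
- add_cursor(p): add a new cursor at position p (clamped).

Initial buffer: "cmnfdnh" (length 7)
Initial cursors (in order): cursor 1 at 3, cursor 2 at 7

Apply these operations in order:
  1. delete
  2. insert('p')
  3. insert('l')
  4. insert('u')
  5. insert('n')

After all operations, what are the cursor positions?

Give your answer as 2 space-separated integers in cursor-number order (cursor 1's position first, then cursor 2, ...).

Answer: 6 13

Derivation:
After op 1 (delete): buffer="cmfdn" (len 5), cursors c1@2 c2@5, authorship .....
After op 2 (insert('p')): buffer="cmpfdnp" (len 7), cursors c1@3 c2@7, authorship ..1...2
After op 3 (insert('l')): buffer="cmplfdnpl" (len 9), cursors c1@4 c2@9, authorship ..11...22
After op 4 (insert('u')): buffer="cmplufdnplu" (len 11), cursors c1@5 c2@11, authorship ..111...222
After op 5 (insert('n')): buffer="cmplunfdnplun" (len 13), cursors c1@6 c2@13, authorship ..1111...2222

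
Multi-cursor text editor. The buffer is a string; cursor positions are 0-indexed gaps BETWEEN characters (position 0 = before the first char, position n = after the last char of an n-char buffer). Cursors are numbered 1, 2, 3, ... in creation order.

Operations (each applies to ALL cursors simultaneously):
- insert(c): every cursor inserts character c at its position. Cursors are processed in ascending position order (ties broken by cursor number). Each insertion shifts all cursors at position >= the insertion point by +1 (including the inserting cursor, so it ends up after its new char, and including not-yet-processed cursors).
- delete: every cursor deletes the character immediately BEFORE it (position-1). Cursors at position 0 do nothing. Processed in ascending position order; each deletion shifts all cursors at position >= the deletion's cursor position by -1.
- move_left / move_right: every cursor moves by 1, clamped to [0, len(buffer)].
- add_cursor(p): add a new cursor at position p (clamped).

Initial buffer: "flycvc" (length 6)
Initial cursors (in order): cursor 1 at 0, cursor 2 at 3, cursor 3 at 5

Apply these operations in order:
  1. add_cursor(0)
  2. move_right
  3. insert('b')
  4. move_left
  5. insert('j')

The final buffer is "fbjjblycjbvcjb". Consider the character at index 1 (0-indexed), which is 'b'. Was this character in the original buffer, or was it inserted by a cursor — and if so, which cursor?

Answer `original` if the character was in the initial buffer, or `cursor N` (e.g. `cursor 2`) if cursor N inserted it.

After op 1 (add_cursor(0)): buffer="flycvc" (len 6), cursors c1@0 c4@0 c2@3 c3@5, authorship ......
After op 2 (move_right): buffer="flycvc" (len 6), cursors c1@1 c4@1 c2@4 c3@6, authorship ......
After op 3 (insert('b')): buffer="fbblycbvcb" (len 10), cursors c1@3 c4@3 c2@7 c3@10, authorship .14...2..3
After op 4 (move_left): buffer="fbblycbvcb" (len 10), cursors c1@2 c4@2 c2@6 c3@9, authorship .14...2..3
After op 5 (insert('j')): buffer="fbjjblycjbvcjb" (len 14), cursors c1@4 c4@4 c2@9 c3@13, authorship .1144...22..33
Authorship (.=original, N=cursor N): . 1 1 4 4 . . . 2 2 . . 3 3
Index 1: author = 1

Answer: cursor 1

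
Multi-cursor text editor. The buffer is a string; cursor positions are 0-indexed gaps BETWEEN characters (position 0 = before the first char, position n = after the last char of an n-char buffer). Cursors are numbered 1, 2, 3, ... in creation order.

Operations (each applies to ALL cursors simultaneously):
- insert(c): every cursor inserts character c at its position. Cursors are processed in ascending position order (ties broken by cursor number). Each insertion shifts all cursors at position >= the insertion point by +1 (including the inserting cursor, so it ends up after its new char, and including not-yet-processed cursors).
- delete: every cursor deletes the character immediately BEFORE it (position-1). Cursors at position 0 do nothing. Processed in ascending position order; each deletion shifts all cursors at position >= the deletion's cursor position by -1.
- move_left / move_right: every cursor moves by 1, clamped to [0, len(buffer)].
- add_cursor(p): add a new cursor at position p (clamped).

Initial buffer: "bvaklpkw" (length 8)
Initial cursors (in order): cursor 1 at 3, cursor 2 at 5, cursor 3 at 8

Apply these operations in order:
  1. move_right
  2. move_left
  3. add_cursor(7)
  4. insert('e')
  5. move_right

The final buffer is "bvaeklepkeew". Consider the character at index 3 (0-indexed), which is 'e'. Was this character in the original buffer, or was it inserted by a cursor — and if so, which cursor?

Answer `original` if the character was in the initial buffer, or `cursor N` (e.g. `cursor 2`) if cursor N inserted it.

After op 1 (move_right): buffer="bvaklpkw" (len 8), cursors c1@4 c2@6 c3@8, authorship ........
After op 2 (move_left): buffer="bvaklpkw" (len 8), cursors c1@3 c2@5 c3@7, authorship ........
After op 3 (add_cursor(7)): buffer="bvaklpkw" (len 8), cursors c1@3 c2@5 c3@7 c4@7, authorship ........
After op 4 (insert('e')): buffer="bvaeklepkeew" (len 12), cursors c1@4 c2@7 c3@11 c4@11, authorship ...1..2..34.
After op 5 (move_right): buffer="bvaeklepkeew" (len 12), cursors c1@5 c2@8 c3@12 c4@12, authorship ...1..2..34.
Authorship (.=original, N=cursor N): . . . 1 . . 2 . . 3 4 .
Index 3: author = 1

Answer: cursor 1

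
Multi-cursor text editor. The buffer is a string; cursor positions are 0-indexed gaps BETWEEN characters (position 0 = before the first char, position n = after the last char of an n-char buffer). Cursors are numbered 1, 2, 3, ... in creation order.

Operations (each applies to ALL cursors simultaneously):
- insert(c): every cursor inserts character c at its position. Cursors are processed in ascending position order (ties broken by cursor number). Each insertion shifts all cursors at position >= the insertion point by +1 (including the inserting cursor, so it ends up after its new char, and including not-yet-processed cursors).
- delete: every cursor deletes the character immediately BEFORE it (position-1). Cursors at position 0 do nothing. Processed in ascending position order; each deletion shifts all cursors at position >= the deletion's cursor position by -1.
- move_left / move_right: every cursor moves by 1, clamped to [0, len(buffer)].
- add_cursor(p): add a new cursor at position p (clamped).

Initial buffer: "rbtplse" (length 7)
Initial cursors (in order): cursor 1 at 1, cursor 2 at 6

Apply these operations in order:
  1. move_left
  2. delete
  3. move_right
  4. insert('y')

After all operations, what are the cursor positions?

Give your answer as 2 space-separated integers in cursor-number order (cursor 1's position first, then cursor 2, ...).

Answer: 2 7

Derivation:
After op 1 (move_left): buffer="rbtplse" (len 7), cursors c1@0 c2@5, authorship .......
After op 2 (delete): buffer="rbtpse" (len 6), cursors c1@0 c2@4, authorship ......
After op 3 (move_right): buffer="rbtpse" (len 6), cursors c1@1 c2@5, authorship ......
After op 4 (insert('y')): buffer="rybtpsye" (len 8), cursors c1@2 c2@7, authorship .1....2.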